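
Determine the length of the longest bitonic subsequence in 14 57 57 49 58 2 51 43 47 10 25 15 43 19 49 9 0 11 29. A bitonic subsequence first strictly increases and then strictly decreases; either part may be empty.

9

Let inc[i] be the LIS ending at i and dec[i] the longest strictly decreasing subsequence starting at i. inc = [1, 2, 2, 2, 3, 1, 3, 2, 3, 2, 3, 3, 4, 4, 5, 2, 1, 3, 5], dec = [4, 7, 7, 6, 7, 2, 6, 5, 5, 3, 4, 3, 4, 3, 3, 2, 1, 1, 1].
max_i inc[i]+dec[i]−1 = 9, with one witness 14, 57, 58, 51, 47, 43, 19, 9, 0.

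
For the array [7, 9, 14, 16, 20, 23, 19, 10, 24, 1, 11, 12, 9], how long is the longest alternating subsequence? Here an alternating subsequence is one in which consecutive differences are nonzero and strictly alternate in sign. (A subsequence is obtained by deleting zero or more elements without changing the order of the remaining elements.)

Track the best alternating length ending on an up-step vs a down-step at each position: up/down = 1/1, 2/1, 2/1, 2/1, 2/1, 2/1, 2/3, 2/3, 4/1, 1/5, 6/5, 6/5, 6/7.
The maximum over both is 7; one such subsequence is 7, 20, 19, 24, 1, 11, 9.

7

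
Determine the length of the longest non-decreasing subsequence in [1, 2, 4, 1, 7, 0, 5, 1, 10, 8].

5

Scanning left to right, the best length ending at each element is: 1→1, 2→2, 4→3, 1→2, 7→4, 0→1, 5→4, 1→3, 10→5, 8→5.
So the longest non-decreasing subsequence has length 5, e.g. 1, 2, 4, 7, 10.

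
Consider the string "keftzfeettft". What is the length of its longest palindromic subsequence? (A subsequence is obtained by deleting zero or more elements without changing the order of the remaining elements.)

One longest palindromic subsequence is tfttft (positions 4,6,9,10,11,12); it reads the same forward and backward, and the interval DP gives dp[1][12] = 6.

6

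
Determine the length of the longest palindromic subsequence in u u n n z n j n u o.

7

One longest palindromic subsequence is unnznnu (positions 2,3,4,5,6,8,9); it reads the same forward and backward, and the interval DP gives dp[1][10] = 7.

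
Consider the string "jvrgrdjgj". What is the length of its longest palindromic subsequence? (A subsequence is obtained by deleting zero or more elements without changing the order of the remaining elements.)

5

Using dp[i][j] = 2 + dp[i+1][j−1] if the ends match, else max(dp[i+1][j], dp[i][j−1]):
dp[1][9] = 5. A witness is jgjgj at positions 1,4,7,8,9.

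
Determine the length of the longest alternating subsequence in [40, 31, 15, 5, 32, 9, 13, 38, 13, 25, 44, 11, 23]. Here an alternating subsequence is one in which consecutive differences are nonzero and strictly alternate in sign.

Track the best alternating length ending on an up-step vs a down-step at each position: up/down = 1/1, 1/2, 1/2, 1/2, 3/2, 3/4, 5/4, 5/2, 5/6, 7/6, 7/1, 5/8, 9/8.
The maximum over both is 9; one such subsequence is 40, 31, 32, 9, 38, 13, 25, 11, 23.

9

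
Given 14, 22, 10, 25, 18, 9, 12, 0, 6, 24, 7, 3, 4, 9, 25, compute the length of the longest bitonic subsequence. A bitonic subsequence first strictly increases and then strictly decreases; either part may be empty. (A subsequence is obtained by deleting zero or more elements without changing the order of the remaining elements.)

7

Let inc[i] be the LIS ending at i and dec[i] the longest strictly decreasing subsequence starting at i. inc = [1, 2, 1, 3, 2, 1, 2, 1, 2, 3, 3, 2, 3, 4, 5], dec = [5, 5, 4, 5, 4, 3, 3, 1, 2, 3, 2, 1, 1, 1, 1].
max_i inc[i]+dec[i]−1 = 7, with one witness 14, 22, 25, 18, 12, 7, 4.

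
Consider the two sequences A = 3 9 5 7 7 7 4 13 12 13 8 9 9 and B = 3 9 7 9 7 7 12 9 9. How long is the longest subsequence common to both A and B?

Backtracking the LCS table gives one alignment: 3 (A1,B1) → 9 (A2,B2) → 7 (A4,B3) → 7 (A5,B5) → 7 (A6,B6) → 12 (A9,B7) → 9 (A12,B8) → 9 (A13,B9).
So the longest common subsequence has length 8.

8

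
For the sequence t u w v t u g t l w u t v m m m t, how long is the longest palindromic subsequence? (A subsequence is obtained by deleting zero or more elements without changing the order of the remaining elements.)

One longest palindromic subsequence is tvtuwutvt (positions 1,4,5,6,10,11,12,13,17); it reads the same forward and backward, and the interval DP gives dp[1][17] = 9.

9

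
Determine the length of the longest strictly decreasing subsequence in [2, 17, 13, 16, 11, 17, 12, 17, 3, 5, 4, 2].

One longest decreasing subsequence is 17, 13, 11, 5, 4, 2 (positions 2,3,5,10,11,12), of length 6; no longer one exists.

6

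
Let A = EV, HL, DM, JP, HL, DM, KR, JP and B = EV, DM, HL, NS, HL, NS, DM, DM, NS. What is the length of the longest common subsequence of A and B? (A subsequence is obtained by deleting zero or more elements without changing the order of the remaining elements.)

Backtracking the LCS table gives one alignment: EV (A1,B1) → HL (A2,B5) → DM (A3,B7) → DM (A6,B8).
So the longest common subsequence has length 4.

4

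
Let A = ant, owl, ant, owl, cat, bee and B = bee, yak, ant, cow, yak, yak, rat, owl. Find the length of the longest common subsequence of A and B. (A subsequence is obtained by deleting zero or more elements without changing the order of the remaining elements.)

2

A longest common subsequence is ant, owl (length 2); the LCS DP confirms no longer common subsequence exists.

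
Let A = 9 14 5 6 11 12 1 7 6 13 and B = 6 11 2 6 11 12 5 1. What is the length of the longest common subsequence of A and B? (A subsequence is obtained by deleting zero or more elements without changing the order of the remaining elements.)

4

A longest common subsequence is 6, 11, 12, 1 (length 4); the LCS DP confirms no longer common subsequence exists.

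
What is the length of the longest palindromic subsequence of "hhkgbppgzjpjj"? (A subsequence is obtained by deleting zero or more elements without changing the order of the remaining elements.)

Using dp[i][j] = 2 + dp[i+1][j−1] if the ends match, else max(dp[i+1][j], dp[i][j−1]):
dp[1][13] = 4. A witness is gppg at positions 4,6,7,8.

4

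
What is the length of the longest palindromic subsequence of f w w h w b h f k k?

5

Using dp[i][j] = 2 + dp[i+1][j−1] if the ends match, else max(dp[i+1][j], dp[i][j−1]):
dp[1][10] = 5. A witness is fhbhf at positions 1,4,6,7,8.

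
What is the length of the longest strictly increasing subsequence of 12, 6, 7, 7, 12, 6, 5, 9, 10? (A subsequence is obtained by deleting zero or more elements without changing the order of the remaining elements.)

Scanning left to right, the best length ending at each element is: 12→1, 6→1, 7→2, 7→2, 12→3, 6→1, 5→1, 9→3, 10→4.
So the longest increasing subsequence has length 4, e.g. 6, 7, 9, 10.

4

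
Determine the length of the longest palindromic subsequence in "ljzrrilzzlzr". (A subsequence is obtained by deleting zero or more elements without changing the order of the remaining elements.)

One longest palindromic subsequence is rlzzlr (positions 4,7,8,9,10,12); it reads the same forward and backward, and the interval DP gives dp[1][12] = 6.

6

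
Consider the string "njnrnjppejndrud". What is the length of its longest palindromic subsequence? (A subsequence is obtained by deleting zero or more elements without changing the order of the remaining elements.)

8

One longest palindromic subsequence is rnjppjnr (positions 4,5,6,7,8,10,11,13); it reads the same forward and backward, and the interval DP gives dp[1][15] = 8.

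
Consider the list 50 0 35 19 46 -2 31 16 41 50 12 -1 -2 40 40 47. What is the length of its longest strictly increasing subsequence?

5

Let dp[i] be the longest increasing subsequence ending at position i. Then dp = [1, 1, 2, 2, 3, 1, 3, 2, 4, 5, 2, 2, 1, 4, 4, 5].
The maximum is 5; one witness is 0, 19, 31, 41, 50 at positions 2,4,7,9,10.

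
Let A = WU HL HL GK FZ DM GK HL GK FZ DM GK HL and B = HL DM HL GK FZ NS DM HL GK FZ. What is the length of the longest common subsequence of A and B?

Backtracking the LCS table gives one alignment: HL (A2,B1) → HL (A3,B3) → GK (A4,B4) → FZ (A5,B5) → DM (A6,B7) → HL (A8,B8) → GK (A9,B9) → FZ (A10,B10).
So the longest common subsequence has length 8.

8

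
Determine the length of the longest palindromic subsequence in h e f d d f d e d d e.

One longest palindromic subsequence is eddedde (positions 2,4,5,8,9,10,11); it reads the same forward and backward, and the interval DP gives dp[1][11] = 7.

7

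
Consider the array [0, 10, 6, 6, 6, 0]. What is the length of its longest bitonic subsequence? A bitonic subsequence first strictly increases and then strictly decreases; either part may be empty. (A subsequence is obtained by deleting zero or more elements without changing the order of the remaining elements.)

One longest bitonic subsequence is 0, 10, 6, 0 (positions 1,2,5,6): it rises to 10 then falls. Length 4 is optimal.

4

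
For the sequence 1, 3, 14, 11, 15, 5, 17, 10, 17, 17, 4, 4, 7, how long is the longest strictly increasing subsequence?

5

Let dp[i] be the longest increasing subsequence ending at position i. Then dp = [1, 2, 3, 3, 4, 3, 5, 4, 5, 5, 3, 3, 4].
The maximum is 5; one witness is 1, 3, 14, 15, 17 at positions 1,2,3,5,7.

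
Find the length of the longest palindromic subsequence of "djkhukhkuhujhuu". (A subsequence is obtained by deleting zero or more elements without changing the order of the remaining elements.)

One longest palindromic subsequence is jhukhkuhj (positions 2,4,5,6,7,8,9,10,12); it reads the same forward and backward, and the interval DP gives dp[1][15] = 9.

9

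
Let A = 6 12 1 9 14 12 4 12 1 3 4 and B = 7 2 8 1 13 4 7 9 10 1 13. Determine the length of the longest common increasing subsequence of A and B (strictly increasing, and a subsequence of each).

2

For each value that appears in both, track the longest common increasing run ending there.
The best achievable length is 2; one witness is 1, 4 (A-positions 3,7, B-positions 4,6).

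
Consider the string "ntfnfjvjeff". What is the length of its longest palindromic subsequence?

One longest palindromic subsequence is ffjvjff (positions 3,5,6,7,8,10,11); it reads the same forward and backward, and the interval DP gives dp[1][11] = 7.

7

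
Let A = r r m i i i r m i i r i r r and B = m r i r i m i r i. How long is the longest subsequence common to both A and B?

7

Backtracking the LCS table gives one alignment: r (A1,B2) → r (A2,B4) → i (A6,B5) → m (A8,B6) → i (A10,B7) → r (A11,B8) → i (A12,B9).
So the longest common subsequence has length 7.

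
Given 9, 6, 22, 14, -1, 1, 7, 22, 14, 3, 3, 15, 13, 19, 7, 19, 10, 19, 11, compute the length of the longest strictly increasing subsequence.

Let dp[i] be the longest increasing subsequence ending at position i. Then dp = [1, 1, 2, 2, 1, 2, 3, 4, 4, 3, 3, 5, 4, 6, 4, 6, 5, 6, 6].
The maximum is 6; one witness is -1, 1, 7, 14, 15, 19 at positions 5,6,7,9,12,14.

6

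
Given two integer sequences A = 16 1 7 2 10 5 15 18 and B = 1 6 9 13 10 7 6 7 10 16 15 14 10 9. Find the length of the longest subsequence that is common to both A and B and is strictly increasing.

For each value that appears in both, track the longest common increasing run ending there.
The best achievable length is 4; one witness is 1, 7, 10, 15 (A-positions 2,3,5,7, B-positions 1,6,9,11).

4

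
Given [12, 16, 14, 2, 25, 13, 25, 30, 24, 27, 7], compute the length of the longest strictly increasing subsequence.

4

One longest increasing subsequence is 12, 16, 25, 30 (positions 1,2,5,8), of length 4; no longer one exists.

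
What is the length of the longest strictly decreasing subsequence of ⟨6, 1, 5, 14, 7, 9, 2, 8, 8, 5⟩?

Let dp[i] be the longest decreasing subsequence ending at position i. Then dp = [1, 2, 2, 1, 2, 2, 3, 3, 3, 4].
The maximum is 4; one witness is 14, 9, 8, 5 at positions 4,6,8,10.

4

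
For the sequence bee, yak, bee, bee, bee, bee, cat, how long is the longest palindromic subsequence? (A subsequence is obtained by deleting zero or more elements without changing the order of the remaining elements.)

5

One longest palindromic subsequence is bee bee bee bee bee (positions 1,3,4,5,6); it reads the same forward and backward, and the interval DP gives dp[1][7] = 5.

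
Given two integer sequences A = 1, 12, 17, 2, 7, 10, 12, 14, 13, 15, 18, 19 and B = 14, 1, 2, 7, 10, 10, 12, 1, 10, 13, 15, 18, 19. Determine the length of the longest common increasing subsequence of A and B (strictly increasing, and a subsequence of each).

9

For each value that appears in both, track the longest common increasing run ending there.
The best achievable length is 9; one witness is 1, 2, 7, 10, 12, 13, 15, 18, 19 (A-positions 1,4,5,6,7,9,10,11,12, B-positions 2,3,4,5,7,10,11,12,13).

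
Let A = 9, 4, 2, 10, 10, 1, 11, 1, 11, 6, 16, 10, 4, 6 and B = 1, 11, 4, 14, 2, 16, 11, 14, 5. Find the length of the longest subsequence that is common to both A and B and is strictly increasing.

A longest common strictly increasing subsequence is 1, 11, 16 (length 3); it appears in order in both A and B, and no longer such subsequence exists.

3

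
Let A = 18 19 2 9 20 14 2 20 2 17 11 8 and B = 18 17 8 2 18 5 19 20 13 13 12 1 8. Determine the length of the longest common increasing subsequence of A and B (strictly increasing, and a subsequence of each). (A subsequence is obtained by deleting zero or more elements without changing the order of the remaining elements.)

For each value that appears in both, track the longest common increasing run ending there.
The best achievable length is 3; one witness is 18, 19, 20 (A-positions 1,2,5, B-positions 1,7,8).

3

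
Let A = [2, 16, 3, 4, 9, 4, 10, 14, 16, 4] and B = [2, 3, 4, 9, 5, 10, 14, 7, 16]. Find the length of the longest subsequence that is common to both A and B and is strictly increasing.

A longest common strictly increasing subsequence is 2, 3, 4, 9, 10, 14, 16 (length 7); it appears in order in both A and B, and no longer such subsequence exists.

7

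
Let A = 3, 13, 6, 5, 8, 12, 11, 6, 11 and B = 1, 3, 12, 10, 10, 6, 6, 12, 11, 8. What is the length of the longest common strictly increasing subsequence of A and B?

3

A longest common strictly increasing subsequence is 3, 6, 12 (length 3); it appears in order in both A and B, and no longer such subsequence exists.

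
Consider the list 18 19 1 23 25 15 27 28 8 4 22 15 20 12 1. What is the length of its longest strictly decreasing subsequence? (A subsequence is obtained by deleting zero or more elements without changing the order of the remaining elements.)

5

Let dp[i] be the longest decreasing subsequence ending at position i. Then dp = [1, 1, 2, 1, 1, 2, 1, 1, 3, 4, 2, 3, 3, 4, 5].
The maximum is 5; one witness is 18, 15, 8, 4, 1 at positions 1,6,9,10,15.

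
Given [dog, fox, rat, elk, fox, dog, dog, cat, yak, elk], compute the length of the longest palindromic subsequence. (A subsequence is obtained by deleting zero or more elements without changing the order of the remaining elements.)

5

One longest palindromic subsequence is dog fox elk fox dog (positions 1,2,4,5,7); it reads the same forward and backward, and the interval DP gives dp[1][10] = 5.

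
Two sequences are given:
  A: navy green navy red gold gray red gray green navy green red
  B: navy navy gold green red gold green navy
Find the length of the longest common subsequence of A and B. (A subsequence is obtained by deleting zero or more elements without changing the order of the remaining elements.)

Backtracking the LCS table gives one alignment: navy (A1,B2) → green (A2,B4) → red (A4,B5) → gold (A5,B6) → green (A9,B7) → navy (A10,B8).
So the longest common subsequence has length 6.

6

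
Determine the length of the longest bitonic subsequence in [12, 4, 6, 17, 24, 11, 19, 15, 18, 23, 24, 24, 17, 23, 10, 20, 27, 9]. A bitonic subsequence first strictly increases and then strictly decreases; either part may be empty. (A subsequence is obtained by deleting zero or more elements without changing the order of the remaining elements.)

One longest bitonic subsequence is 4, 6, 11, 15, 18, 23, 24, 23, 20, 9 (positions 2,3,6,8,9,10,11,14,16,18): it rises to 24 then falls. Length 10 is optimal.

10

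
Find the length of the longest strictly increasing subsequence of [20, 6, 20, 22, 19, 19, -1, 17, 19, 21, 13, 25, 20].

One longest increasing subsequence is 6, 17, 19, 21, 25 (positions 2,8,9,10,12), of length 5; no longer one exists.

5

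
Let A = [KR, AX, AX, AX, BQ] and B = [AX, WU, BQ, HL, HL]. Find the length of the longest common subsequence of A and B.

Backtracking the LCS table gives one alignment: AX (A2,B1) → BQ (A5,B3).
So the longest common subsequence has length 2.

2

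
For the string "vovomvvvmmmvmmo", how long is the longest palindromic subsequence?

One longest palindromic subsequence is omvmmmvmo (positions 2,5,8,9,10,11,12,14,15); it reads the same forward and backward, and the interval DP gives dp[1][15] = 9.

9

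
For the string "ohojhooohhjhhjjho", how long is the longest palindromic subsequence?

11

One longest palindromic subsequence is ohjhhjhhjho (positions 1,2,4,9,10,11,12,13,15,16,17); it reads the same forward and backward, and the interval DP gives dp[1][17] = 11.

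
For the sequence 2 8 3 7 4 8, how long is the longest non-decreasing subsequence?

4

Let dp[i] be the longest non-decreasing subsequence ending at position i. Then dp = [1, 2, 2, 3, 3, 4].
The maximum is 4; one witness is 2, 3, 7, 8 at positions 1,3,4,6.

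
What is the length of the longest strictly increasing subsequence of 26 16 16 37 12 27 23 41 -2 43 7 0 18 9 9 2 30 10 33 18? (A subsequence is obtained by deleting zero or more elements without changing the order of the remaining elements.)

Let dp[i] be the longest increasing subsequence ending at position i. Then dp = [1, 1, 1, 2, 1, 2, 2, 3, 1, 4, 2, 2, 3, 3, 3, 3, 4, 4, 5, 5].
The maximum is 5; one witness is -2, 7, 18, 30, 33 at positions 9,11,13,17,19.

5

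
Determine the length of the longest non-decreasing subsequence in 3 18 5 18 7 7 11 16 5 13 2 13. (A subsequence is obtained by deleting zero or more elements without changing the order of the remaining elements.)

7

One longest non-decreasing subsequence is 3, 5, 7, 7, 11, 13, 13 (positions 1,3,5,6,7,10,12), of length 7; no longer one exists.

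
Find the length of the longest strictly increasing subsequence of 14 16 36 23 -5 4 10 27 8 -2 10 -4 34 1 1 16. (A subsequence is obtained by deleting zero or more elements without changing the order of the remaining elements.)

Let dp[i] be the longest increasing subsequence ending at position i. Then dp = [1, 2, 3, 3, 1, 2, 3, 4, 3, 2, 4, 2, 5, 3, 3, 5].
The maximum is 5; one witness is 14, 16, 23, 27, 34 at positions 1,2,4,8,13.

5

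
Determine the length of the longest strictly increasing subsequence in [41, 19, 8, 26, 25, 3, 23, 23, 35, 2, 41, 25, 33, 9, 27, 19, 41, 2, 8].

5

Let dp[i] be the longest increasing subsequence ending at position i. Then dp = [1, 1, 1, 2, 2, 1, 2, 2, 3, 1, 4, 3, 4, 2, 4, 3, 5, 1, 2].
The maximum is 5; one witness is 19, 23, 25, 33, 41 at positions 2,7,12,13,17.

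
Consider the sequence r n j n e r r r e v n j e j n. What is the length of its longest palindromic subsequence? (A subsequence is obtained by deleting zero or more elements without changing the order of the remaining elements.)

One longest palindromic subsequence is njnerrrenjn (positions 2,3,4,5,6,7,8,9,11,14,15); it reads the same forward and backward, and the interval DP gives dp[1][15] = 11.

11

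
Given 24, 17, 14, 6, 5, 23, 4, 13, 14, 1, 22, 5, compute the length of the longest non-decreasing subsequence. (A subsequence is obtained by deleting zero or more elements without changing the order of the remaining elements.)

4

One longest non-decreasing subsequence is 6, 13, 14, 22 (positions 4,8,9,11), of length 4; no longer one exists.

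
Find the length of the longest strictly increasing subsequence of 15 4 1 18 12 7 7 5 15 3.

Let dp[i] be the longest increasing subsequence ending at position i. Then dp = [1, 1, 1, 2, 2, 2, 2, 2, 3, 2].
The maximum is 3; one witness is 4, 12, 15 at positions 2,5,9.

3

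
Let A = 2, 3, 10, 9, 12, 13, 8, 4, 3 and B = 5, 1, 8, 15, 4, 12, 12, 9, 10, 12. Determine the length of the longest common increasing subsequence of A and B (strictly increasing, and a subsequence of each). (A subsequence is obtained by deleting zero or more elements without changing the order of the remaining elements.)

For each value that appears in both, track the longest common increasing run ending there.
The best achievable length is 2; one witness is 9, 12 (A-positions 4,5, B-positions 8,10).

2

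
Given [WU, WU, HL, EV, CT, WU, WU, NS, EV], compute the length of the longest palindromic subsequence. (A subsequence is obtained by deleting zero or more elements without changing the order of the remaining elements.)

5

One longest palindromic subsequence is WU WU CT WU WU (positions 1,2,5,6,7); it reads the same forward and backward, and the interval DP gives dp[1][9] = 5.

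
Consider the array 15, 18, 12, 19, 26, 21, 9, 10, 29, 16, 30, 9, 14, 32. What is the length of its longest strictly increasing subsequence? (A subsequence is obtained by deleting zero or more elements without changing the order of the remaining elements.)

7

Let dp[i] be the longest increasing subsequence ending at position i. Then dp = [1, 2, 1, 3, 4, 4, 1, 2, 5, 3, 6, 1, 3, 7].
The maximum is 7; one witness is 15, 18, 19, 26, 29, 30, 32 at positions 1,2,4,5,9,11,14.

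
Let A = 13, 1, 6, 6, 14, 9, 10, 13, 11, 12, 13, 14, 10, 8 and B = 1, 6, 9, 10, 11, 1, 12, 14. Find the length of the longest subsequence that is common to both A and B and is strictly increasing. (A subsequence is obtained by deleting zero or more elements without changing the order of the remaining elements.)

For each value that appears in both, track the longest common increasing run ending there.
The best achievable length is 7; one witness is 1, 6, 9, 10, 11, 12, 14 (A-positions 2,3,6,7,9,10,12, B-positions 1,2,3,4,5,7,8).

7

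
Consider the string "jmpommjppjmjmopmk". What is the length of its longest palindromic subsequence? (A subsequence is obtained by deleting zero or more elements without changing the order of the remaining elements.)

Using dp[i][j] = 2 + dp[i+1][j−1] if the ends match, else max(dp[i+1][j], dp[i][j−1]):
dp[1][17] = 14. A witness is mpommjppjmmopm at positions 2,3,4,5,6,7,8,9,10,11,13,14,15,16.

14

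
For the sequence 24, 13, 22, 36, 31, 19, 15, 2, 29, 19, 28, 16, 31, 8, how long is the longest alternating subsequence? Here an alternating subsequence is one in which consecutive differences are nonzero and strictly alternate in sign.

A longest alternating subsequence is 24, 13, 22, 19, 29, 19, 28, 16, 31, 8 (positions 1,2,3,6,9,10,11,12,13,14); its 9 consecutive differences strictly alternate in sign, and length 10 is optimal.

10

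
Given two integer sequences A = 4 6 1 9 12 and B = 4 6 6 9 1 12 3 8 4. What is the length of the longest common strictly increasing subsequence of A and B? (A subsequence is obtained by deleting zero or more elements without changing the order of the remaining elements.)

For each value that appears in both, track the longest common increasing run ending there.
The best achievable length is 4; one witness is 4, 6, 9, 12 (A-positions 1,2,4,5, B-positions 1,2,4,6).

4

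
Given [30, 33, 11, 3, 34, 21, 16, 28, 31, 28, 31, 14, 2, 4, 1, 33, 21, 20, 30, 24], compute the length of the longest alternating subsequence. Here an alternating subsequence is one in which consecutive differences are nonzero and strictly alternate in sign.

Track the best alternating length ending on an up-step vs a down-step at each position: up/down = 1/1, 2/1, 1/3, 1/3, 4/1, 4/5, 4/5, 6/5, 6/5, 6/7, 8/5, 4/9, 1/9, 10/9, 1/11, 12/5, 12/13, 12/13, 14/13, 14/15.
The maximum over both is 15; one such subsequence is 30, 33, 11, 34, 21, 31, 28, 31, 2, 4, 1, 33, 21, 30, 24.

15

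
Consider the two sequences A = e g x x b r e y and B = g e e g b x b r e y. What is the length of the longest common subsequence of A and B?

Backtracking the LCS table gives one alignment: e (A1,B3) → g (A2,B4) → x (A4,B6) → b (A5,B7) → r (A6,B8) → e (A7,B9) → y (A8,B10).
So the longest common subsequence has length 7.

7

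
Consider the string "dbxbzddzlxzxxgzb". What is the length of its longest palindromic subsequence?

8

Using dp[i][j] = 2 + dp[i+1][j−1] if the ends match, else max(dp[i+1][j], dp[i][j−1]):
dp[1][16] = 8. A witness is bxzddzxb at positions 2,3,5,6,7,11,13,16.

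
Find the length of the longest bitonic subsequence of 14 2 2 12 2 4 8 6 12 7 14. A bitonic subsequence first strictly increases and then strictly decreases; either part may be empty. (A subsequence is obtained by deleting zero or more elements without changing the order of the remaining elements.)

Let inc[i] be the LIS ending at i and dec[i] the longest strictly decreasing subsequence starting at i. inc = [1, 1, 1, 2, 1, 2, 3, 3, 4, 4, 5], dec = [4, 1, 1, 3, 1, 1, 2, 1, 2, 1, 1].
max_i inc[i]+dec[i]−1 = 5, with one witness 2, 4, 8, 12, 7.

5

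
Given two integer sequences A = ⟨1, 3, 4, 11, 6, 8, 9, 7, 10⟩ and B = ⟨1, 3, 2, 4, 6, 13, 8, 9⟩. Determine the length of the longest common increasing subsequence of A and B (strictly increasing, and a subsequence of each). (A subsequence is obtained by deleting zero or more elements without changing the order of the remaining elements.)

For each value that appears in both, track the longest common increasing run ending there.
The best achievable length is 6; one witness is 1, 3, 4, 6, 8, 9 (A-positions 1,2,3,5,6,7, B-positions 1,2,4,5,7,8).

6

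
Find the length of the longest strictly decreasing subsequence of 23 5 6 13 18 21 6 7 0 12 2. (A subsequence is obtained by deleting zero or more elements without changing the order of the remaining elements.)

4

Let dp[i] be the longest decreasing subsequence ending at position i. Then dp = [1, 2, 2, 2, 2, 2, 3, 3, 4, 3, 4].
The maximum is 4; one witness is 23, 13, 6, 0 at positions 1,4,7,9.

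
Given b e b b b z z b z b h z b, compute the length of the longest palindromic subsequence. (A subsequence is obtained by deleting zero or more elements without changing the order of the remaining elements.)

One longest palindromic subsequence is bbbzzbbb (positions 1,4,5,6,7,8,10,13); it reads the same forward and backward, and the interval DP gives dp[1][13] = 8.

8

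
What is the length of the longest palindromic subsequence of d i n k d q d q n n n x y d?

One longest palindromic subsequence is dnqdqnd (positions 1,3,6,7,8,11,14); it reads the same forward and backward, and the interval DP gives dp[1][14] = 7.

7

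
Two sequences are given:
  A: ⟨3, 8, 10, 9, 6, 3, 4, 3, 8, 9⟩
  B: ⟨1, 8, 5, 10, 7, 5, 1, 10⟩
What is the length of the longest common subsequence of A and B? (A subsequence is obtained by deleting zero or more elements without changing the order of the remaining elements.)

A longest common subsequence is 8, 10 (length 2); the LCS DP confirms no longer common subsequence exists.

2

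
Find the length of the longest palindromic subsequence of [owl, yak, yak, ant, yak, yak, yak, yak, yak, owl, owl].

9

Using dp[i][j] = 2 + dp[i+1][j−1] if the ends match, else max(dp[i+1][j], dp[i][j−1]):
dp[1][11] = 9. A witness is owl yak yak yak yak yak yak yak owl at positions 1,2,3,5,6,7,8,9,11.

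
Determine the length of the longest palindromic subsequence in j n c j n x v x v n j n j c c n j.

13

Using dp[i][j] = 2 + dp[i+1][j−1] if the ends match, else max(dp[i+1][j], dp[i][j−1]):
dp[1][17] = 13. A witness is jncjnvxvnjcnj at positions 1,2,3,4,5,7,8,9,12,13,15,16,17.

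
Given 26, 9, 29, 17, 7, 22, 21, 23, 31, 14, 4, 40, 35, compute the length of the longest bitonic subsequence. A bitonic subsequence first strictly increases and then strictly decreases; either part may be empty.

One longest bitonic subsequence is 9, 17, 22, 23, 31, 14, 4 (positions 2,4,6,8,9,10,11): it rises to 31 then falls. Length 7 is optimal.

7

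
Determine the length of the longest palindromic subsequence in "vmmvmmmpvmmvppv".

11

Using dp[i][j] = 2 + dp[i+1][j−1] if the ends match, else max(dp[i+1][j], dp[i][j−1]):
dp[1][15] = 11. A witness is vmmvmmmvmmv at positions 1,2,3,4,5,6,7,9,10,11,15.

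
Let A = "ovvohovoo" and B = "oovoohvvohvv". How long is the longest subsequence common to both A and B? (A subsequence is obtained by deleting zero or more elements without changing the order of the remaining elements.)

6

Backtracking the LCS table gives one alignment: o (A1,B5) → v (A2,B7) → v (A3,B8) → o (A4,B9) → h (A5,B10) → v (A7,B12).
So the longest common subsequence has length 6.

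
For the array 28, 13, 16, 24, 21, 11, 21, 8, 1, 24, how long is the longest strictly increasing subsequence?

Scanning left to right, the best length ending at each element is: 28→1, 13→1, 16→2, 24→3, 21→3, 11→1, 21→3, 8→1, 1→1, 24→4.
So the longest increasing subsequence has length 4, e.g. 13, 16, 21, 24.

4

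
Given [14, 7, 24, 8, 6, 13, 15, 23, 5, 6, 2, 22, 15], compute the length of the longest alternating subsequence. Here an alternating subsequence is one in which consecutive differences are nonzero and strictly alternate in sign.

A longest alternating subsequence is 14, 7, 24, 8, 13, 5, 6, 2, 22, 15 (positions 1,2,3,4,6,9,10,11,12,13); its 9 consecutive differences strictly alternate in sign, and length 10 is optimal.

10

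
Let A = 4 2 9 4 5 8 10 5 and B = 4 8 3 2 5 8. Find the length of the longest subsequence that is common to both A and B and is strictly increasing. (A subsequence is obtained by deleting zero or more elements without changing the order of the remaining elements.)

For each value that appears in both, track the longest common increasing run ending there.
The best achievable length is 3; one witness is 4, 5, 8 (A-positions 1,5,6, B-positions 1,5,6).

3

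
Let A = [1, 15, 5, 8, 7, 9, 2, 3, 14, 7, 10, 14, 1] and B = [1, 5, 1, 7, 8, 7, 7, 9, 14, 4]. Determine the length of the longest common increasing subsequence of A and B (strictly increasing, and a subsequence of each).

A longest common strictly increasing subsequence is 1, 5, 7, 9, 14 (length 5); it appears in order in both A and B, and no longer such subsequence exists.

5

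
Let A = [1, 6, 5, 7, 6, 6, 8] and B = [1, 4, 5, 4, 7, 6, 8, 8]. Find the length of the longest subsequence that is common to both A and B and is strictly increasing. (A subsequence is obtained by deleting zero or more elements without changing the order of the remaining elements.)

4

A longest common strictly increasing subsequence is 1, 5, 7, 8 (length 4); it appears in order in both A and B, and no longer such subsequence exists.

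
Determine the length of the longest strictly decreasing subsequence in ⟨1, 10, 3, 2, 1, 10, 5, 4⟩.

4

Scanning left to right, the best length ending at each element is: 1→1, 10→1, 3→2, 2→3, 1→4, 10→1, 5→2, 4→3.
So the longest decreasing subsequence has length 4, e.g. 10, 3, 2, 1.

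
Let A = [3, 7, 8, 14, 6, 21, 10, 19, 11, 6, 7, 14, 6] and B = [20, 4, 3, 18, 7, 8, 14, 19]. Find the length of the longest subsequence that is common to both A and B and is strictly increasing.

For each value that appears in both, track the longest common increasing run ending there.
The best achievable length is 5; one witness is 3, 7, 8, 14, 19 (A-positions 1,2,3,4,8, B-positions 3,5,6,7,8).

5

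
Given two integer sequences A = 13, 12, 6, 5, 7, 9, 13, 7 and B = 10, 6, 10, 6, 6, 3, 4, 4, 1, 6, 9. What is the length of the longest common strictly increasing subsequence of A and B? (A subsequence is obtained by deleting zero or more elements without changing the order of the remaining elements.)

2

A longest common strictly increasing subsequence is 6, 9 (length 2); it appears in order in both A and B, and no longer such subsequence exists.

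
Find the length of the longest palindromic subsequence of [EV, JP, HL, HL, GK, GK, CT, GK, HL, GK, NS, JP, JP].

7

Using dp[i][j] = 2 + dp[i+1][j−1] if the ends match, else max(dp[i+1][j], dp[i][j−1]):
dp[1][13] = 7. A witness is JP GK GK CT GK GK JP at positions 2,5,6,7,8,10,13.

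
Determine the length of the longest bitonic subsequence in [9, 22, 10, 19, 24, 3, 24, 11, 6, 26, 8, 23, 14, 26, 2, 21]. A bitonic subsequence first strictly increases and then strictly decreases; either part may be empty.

8

Let inc[i] be the LIS ending at i and dec[i] the longest strictly decreasing subsequence starting at i. inc = [1, 2, 2, 3, 4, 1, 4, 3, 2, 5, 3, 4, 4, 5, 1, 5], dec = [3, 5, 3, 4, 4, 2, 4, 3, 2, 4, 2, 3, 2, 2, 1, 1].
max_i inc[i]+dec[i]−1 = 8, with one witness 9, 10, 19, 24, 26, 23, 14, 2.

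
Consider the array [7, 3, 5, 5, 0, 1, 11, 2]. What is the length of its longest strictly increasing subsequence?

Let dp[i] be the longest increasing subsequence ending at position i. Then dp = [1, 1, 2, 2, 1, 2, 3, 3].
The maximum is 3; one witness is 3, 5, 11 at positions 2,3,7.

3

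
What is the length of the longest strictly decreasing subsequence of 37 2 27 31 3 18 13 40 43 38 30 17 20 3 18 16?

One longest decreasing subsequence is 37, 31, 30, 20, 18, 16 (positions 1,4,11,13,15,16), of length 6; no longer one exists.

6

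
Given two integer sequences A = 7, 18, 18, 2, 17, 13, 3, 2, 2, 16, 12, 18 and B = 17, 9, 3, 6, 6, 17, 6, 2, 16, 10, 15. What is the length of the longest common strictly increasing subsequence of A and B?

A longest common strictly increasing subsequence is 3, 16 (length 2); it appears in order in both A and B, and no longer such subsequence exists.

2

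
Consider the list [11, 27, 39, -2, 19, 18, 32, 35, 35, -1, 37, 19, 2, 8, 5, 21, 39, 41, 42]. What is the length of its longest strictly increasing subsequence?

Scanning left to right, the best length ending at each element is: 11→1, 27→2, 39→3, -2→1, 19→2, 18→2, 32→3, 35→4, 35→4, -1→2, 37→5, 19→3, 2→3, 8→4, 5→4, 21→5, 39→6, 41→7, 42→8.
So the longest increasing subsequence has length 8, e.g. 11, 27, 32, 35, 37, 39, 41, 42.

8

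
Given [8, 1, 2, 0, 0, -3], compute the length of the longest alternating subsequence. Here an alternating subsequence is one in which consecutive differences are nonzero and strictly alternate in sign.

A longest alternating subsequence is 8, 1, 2, 0 (positions 1,2,3,4); its 3 consecutive differences strictly alternate in sign, and length 4 is optimal.

4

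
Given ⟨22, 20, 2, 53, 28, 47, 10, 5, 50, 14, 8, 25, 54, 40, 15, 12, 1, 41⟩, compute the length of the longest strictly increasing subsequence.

6

Scanning left to right, the best length ending at each element is: 22→1, 20→1, 2→1, 53→2, 28→2, 47→3, 10→2, 5→2, 50→4, 14→3, 8→3, 25→4, 54→5, 40→5, 15→4, 12→4, 1→1, 41→6.
So the longest increasing subsequence has length 6, e.g. 2, 10, 14, 25, 40, 41.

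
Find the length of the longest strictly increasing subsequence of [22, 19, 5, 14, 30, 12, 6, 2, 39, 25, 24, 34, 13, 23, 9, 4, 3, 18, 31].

Scanning left to right, the best length ending at each element is: 22→1, 19→1, 5→1, 14→2, 30→3, 12→2, 6→2, 2→1, 39→4, 25→3, 24→3, 34→4, 13→3, 23→4, 9→3, 4→2, 3→2, 18→4, 31→5.
So the longest increasing subsequence has length 5, e.g. 5, 12, 13, 23, 31.

5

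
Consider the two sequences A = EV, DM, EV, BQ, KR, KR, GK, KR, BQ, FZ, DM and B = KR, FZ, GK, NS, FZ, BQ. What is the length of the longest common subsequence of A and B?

A longest common subsequence is KR, GK, BQ (length 3); the LCS DP confirms no longer common subsequence exists.

3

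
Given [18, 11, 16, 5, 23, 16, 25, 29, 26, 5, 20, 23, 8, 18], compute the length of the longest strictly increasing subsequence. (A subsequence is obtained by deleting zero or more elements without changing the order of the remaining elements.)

5

Let dp[i] be the longest increasing subsequence ending at position i. Then dp = [1, 1, 2, 1, 3, 2, 4, 5, 5, 1, 3, 4, 2, 3].
The maximum is 5; one witness is 11, 16, 23, 25, 29 at positions 2,3,5,7,8.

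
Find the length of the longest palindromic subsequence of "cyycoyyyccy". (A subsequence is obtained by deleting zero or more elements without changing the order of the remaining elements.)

7

One longest palindromic subsequence is ycyyycy (positions 2,4,6,7,8,10,11); it reads the same forward and backward, and the interval DP gives dp[1][11] = 7.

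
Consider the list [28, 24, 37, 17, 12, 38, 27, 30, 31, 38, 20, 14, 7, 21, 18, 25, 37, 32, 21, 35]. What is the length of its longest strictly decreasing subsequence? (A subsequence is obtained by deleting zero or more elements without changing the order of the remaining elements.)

5

Let dp[i] be the longest decreasing subsequence ending at position i. Then dp = [1, 2, 1, 3, 4, 1, 2, 2, 2, 1, 3, 4, 5, 3, 4, 3, 2, 3, 4, 3].
The maximum is 5; one witness is 28, 24, 17, 12, 7 at positions 1,2,4,5,13.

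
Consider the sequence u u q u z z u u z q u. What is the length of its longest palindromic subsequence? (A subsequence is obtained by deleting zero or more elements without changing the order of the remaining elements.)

One longest palindromic subsequence is uqzuuzqu (positions 1,3,5,7,8,9,10,11); it reads the same forward and backward, and the interval DP gives dp[1][11] = 8.

8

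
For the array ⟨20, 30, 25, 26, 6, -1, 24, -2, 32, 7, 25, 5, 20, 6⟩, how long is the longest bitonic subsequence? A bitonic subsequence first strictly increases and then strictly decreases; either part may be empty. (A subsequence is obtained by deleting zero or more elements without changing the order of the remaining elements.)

One longest bitonic subsequence is 20, 25, 26, 32, 25, 20, 6 (positions 1,3,4,9,11,13,14): it rises to 32 then falls. Length 7 is optimal.

7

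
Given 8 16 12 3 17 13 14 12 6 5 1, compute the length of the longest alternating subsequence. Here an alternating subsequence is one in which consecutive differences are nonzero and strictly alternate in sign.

7

Track the best alternating length ending on an up-step vs a down-step at each position: up/down = 1/1, 2/1, 2/3, 1/3, 4/1, 4/5, 6/5, 4/7, 4/7, 4/7, 1/7.
The maximum over both is 7; one such subsequence is 8, 16, 12, 17, 13, 14, 12.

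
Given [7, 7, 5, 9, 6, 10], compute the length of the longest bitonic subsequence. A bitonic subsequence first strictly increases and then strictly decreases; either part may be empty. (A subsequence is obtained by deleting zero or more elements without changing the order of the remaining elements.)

Let inc[i] be the LIS ending at i and dec[i] the longest strictly decreasing subsequence starting at i. inc = [1, 1, 1, 2, 2, 3], dec = [2, 2, 1, 2, 1, 1].
max_i inc[i]+dec[i]−1 = 3, with one witness 7, 9, 6.

3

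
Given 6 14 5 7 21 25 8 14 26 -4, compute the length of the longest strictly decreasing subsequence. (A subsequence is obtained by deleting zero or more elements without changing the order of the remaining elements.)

One longest decreasing subsequence is 6, 5, -4 (positions 1,3,10), of length 3; no longer one exists.

3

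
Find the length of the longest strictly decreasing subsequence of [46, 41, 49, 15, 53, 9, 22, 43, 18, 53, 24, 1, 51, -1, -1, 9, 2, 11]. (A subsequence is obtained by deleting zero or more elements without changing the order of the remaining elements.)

6

Let dp[i] be the longest decreasing subsequence ending at position i. Then dp = [1, 2, 1, 3, 1, 4, 3, 2, 4, 1, 3, 5, 2, 6, 6, 5, 6, 5].
The maximum is 6; one witness is 46, 41, 15, 9, 1, -1 at positions 1,2,4,6,12,14.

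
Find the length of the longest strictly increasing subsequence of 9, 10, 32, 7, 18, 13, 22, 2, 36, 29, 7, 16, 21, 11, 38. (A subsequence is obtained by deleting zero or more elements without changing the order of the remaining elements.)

6

Let dp[i] be the longest increasing subsequence ending at position i. Then dp = [1, 2, 3, 1, 3, 3, 4, 1, 5, 5, 2, 4, 5, 3, 6].
The maximum is 6; one witness is 9, 10, 18, 22, 36, 38 at positions 1,2,5,7,9,15.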